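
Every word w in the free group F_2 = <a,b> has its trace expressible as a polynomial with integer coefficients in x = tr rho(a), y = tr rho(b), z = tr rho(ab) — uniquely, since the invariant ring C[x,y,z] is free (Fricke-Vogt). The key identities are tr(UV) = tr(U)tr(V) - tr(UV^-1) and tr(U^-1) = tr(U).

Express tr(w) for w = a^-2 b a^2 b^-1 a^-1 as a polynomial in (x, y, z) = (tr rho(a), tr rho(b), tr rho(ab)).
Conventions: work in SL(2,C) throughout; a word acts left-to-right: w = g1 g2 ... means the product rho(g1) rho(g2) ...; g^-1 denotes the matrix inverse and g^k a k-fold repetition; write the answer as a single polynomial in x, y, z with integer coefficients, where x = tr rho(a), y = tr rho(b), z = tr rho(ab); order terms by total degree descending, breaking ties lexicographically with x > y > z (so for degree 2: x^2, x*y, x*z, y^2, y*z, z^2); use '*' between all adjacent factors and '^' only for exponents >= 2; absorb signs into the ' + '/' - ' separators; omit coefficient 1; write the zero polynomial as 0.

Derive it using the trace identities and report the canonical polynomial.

and tr(a^-1 b) = tr(b) * tr(a) - tr(b a)  (eliminate a^-1) = x*y - z
and tr(b^2 a) = tr(b) * tr(a b) - tr(a)  (reduce the b square) = y*z - x
next, tr(b^2) = tr(b) * tr(b) - tr(1)  (reduce the b square) = y^2 - 2
next, tr(b a^2 b) = tr(a) * tr(b^2 a) - tr(b^2)  (reduce the a square) = x*y*z - x^2 - y^2 + 2
next, tr(b a b a) = tr(b a) * tr(b a) - tr(1)  (split on b) = z^2 - 2
tr(b a^2 b a) = tr(a) * tr(b a b a) - tr(b a b)  (reduce the a square) = x*z^2 - y*z - x
tr(a^-1 b a^2 b) = tr(b a^2 b) * tr(a) - tr(b a^2 b a)  (eliminate a^-1) = x^2*y*z - x^3 - x*y^2 - x*z^2 + y*z + 3*x
tr(b a^2 b a^-2) = tr(a^-1 b a^2 b) * tr(a) - tr(a^-1 b a^2 b a)  (eliminate a^-1) = x^3*y*z - x^4 - x^2*y^2 - x^2*z^2 + 4*x^2 + y^2 - 2
tr(a^-3 b a^2 b) = tr(b a^2 b a^-2) * tr(a) - tr(b a^2 b a^-1)  (eliminate a^-1) = x^4*y*z - x^5 - x^3*y^2 - x^3*z^2 - x^2*y*z + 5*x^3 + 2*x*y^2 + x*z^2 - y*z - 5*x
tr(a^-2 b a^2 b^-1 a^-1) = tr(a^-3 b a^2) * tr(b) - tr(a^-3 b a^2 b)  (eliminate b^-1) = -x^4*y*z + x^5 + x^3*y^2 + x^3*z^2 + x^2*y*z - 5*x^3 - x*y^2 - x*z^2 + 5*x

-x^4*y*z + x^5 + x^3*y^2 + x^3*z^2 + x^2*y*z - 5*x^3 - x*y^2 - x*z^2 + 5*x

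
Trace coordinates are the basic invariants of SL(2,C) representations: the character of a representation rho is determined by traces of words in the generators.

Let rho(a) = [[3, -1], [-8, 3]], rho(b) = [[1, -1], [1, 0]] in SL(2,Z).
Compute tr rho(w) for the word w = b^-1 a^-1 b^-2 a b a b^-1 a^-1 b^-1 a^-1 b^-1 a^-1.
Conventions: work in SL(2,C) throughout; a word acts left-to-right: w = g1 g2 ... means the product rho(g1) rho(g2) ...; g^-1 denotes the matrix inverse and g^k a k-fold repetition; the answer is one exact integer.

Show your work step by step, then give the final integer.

rho(b^-1) = [[0, 1], [-1, 1]]
... * rho(a^-1) = [[3, 1], [8, 3]]  ->  [[8, 3], [5, 2]]
... * rho(b^-1) = [[0, 1], [-1, 1]]  ->  [[-3, 11], [-2, 7]]
... * rho(b^-1) = [[0, 1], [-1, 1]]  ->  [[-11, 8], [-7, 5]]
... * rho(a) = [[3, -1], [-8, 3]]  ->  [[-97, 35], [-61, 22]]
... * rho(b) = [[1, -1], [1, 0]]  ->  [[-62, 97], [-39, 61]]
... * rho(a) = [[3, -1], [-8, 3]]  ->  [[-962, 353], [-605, 222]]
... * rho(b^-1) = [[0, 1], [-1, 1]]  ->  [[-353, -609], [-222, -383]]
... * rho(a^-1) = [[3, 1], [8, 3]]  ->  [[-5931, -2180], [-3730, -1371]]
... * rho(b^-1) = [[0, 1], [-1, 1]]  ->  [[2180, -8111], [1371, -5101]]
... * rho(a^-1) = [[3, 1], [8, 3]]  ->  [[-58348, -22153], [-36695, -13932]]
... * rho(b^-1) = [[0, 1], [-1, 1]]  ->  [[22153, -80501], [13932, -50627]]
... * rho(a^-1) = [[3, 1], [8, 3]]  ->  [[-577549, -219350], [-363220, -137949]]
tr = -577549 + -137949 = -715498

-715498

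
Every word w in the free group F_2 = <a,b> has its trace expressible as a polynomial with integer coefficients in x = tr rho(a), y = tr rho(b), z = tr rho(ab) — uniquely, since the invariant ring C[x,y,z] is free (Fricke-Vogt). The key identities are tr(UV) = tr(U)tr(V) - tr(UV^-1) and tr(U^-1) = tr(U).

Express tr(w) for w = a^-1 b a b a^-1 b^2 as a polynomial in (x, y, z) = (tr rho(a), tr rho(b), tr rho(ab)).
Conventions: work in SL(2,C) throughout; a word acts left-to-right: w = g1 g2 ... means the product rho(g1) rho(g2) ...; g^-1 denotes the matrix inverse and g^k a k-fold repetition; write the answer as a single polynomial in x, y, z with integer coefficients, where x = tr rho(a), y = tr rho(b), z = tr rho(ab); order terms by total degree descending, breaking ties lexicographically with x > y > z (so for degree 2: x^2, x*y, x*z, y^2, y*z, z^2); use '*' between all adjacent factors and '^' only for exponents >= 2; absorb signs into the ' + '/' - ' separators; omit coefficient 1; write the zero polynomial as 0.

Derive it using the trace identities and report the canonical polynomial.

next, trace(a b^2) = trace(b)*trace(a b) - trace(a)  (reduce the b square) = y*z - x
trace(b a b^2) = trace(b)*trace(a b^2) - trace(a b)  (reduce the b square) = y^2*z - x*y - z
trace(b^3 a b) = trace(b)*trace(b a b^2) - trace(b a b)  (reduce the b square) = y^3*z - x*y^2 - 2*y*z + x
trace(a b a b) = trace(b a)*trace(b a) - trace(1)  (split on b) = z^2 - 2
trace(a b a) = trace(a)*trace(b a) - trace(b)  (reduce the a square) = x*z - y
next, trace(a b a b^2) = trace(b)*trace(a b a b) - trace(a b a)  (reduce the b square) = y*z^2 - x*z - y
next, trace(b^3 a b a) = trace(b)*trace(a b a b^2) - trace(a b a b)  (reduce the b square) = y^2*z^2 - x*y*z - y^2 - z^2 + 2
trace(b a b a^-1 b^2) = trace(b^3 a b)*trace(a) - trace(b^3 a b a)  (eliminate a^-1) = x*y^3*z - x^2*y^2 - y^2*z^2 - x*y*z + x^2 + y^2 + z^2 - 2
and trace(a b a b a b) = trace(a b)*trace(a b a b) - trace(a^-1 b^-1)  (split on a) = z^3 - 3*z
trace(a b a b a) = trace(a)*trace(b a b a) - trace(b a b)  (reduce the a square) = x*z^2 - y*z - x
trace(b^2 a b a b a) = trace(b)*trace(a b a b a b) - trace(a b a b a)  (reduce the b square) = y*z^3 - x*z^2 - 2*y*z + x
next, trace(b a b a^-1 b^2 a) = trace(b^2 a b a b)*trace(a) - trace(b^2 a b a b a)  (eliminate a^-1) = x*y^2*z^2 - x^2*y*z - y*z^3 - x*y^2 + 2*y*z + x
trace(a^-1 b a b a^-1 b^2) = trace(b a b a^-1 b^2)*trace(a) - trace(b a b a^-1 b^2 a)  (eliminate a^-1) = x^2*y^3*z - x^3*y^2 - 2*x*y^2*z^2 + y*z^3 + x^3 + 2*x*y^2 + x*z^2 - 2*y*z - 3*x

x^2*y^3*z - x^3*y^2 - 2*x*y^2*z^2 + y*z^3 + x^3 + 2*x*y^2 + x*z^2 - 2*y*z - 3*x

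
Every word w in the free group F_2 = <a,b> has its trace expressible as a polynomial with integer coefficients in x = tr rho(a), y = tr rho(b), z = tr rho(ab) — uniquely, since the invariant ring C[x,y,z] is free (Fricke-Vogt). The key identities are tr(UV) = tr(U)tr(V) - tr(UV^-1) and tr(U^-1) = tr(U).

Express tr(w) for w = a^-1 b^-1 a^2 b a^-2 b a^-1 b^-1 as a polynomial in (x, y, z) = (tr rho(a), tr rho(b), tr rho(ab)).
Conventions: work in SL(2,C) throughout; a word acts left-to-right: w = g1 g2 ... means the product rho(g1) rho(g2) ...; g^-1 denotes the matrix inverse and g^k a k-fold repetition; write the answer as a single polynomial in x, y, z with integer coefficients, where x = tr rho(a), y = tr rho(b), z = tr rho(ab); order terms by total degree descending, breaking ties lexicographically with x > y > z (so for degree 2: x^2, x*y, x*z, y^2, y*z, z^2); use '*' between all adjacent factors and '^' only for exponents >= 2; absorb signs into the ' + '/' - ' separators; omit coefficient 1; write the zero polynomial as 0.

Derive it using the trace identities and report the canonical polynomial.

-x^4*y^2*z^2 + x^5*y*z + x^3*y^3*z + 2*x^3*y*z^3 - x^4*z^2 - x^2*z^4 - 6*x^3*y*z - x*y^3*z - x*y*z^3 + x^4 + x^2*y^2 + 5*x^2*z^2 + 5*x*y*z - 4*x^2 - y^2 - z^2 + 2

so tr(a^2) = tr(a) tr(a) - tr(1)   [square of a] = x^2 - 2
tr(a b a) = tr(a) tr(b a) - tr(b)   [square of a] = x*z - y
tr(a^2 b a) = tr(a) tr(a b a) - tr(a b)   [square of a] = x^2*z - x*y - z
tr(b a b a) = tr(a b) tr(a b) - tr(1)   [split at a repeated a] = z^2 - 2
tr(b a b) = tr(b) tr(a b) - tr(a)   [square of b] = y*z - x
so tr(a^2 b a b) = tr(a) tr(b a b a) - tr(b a b)   [square of a] = x*z^2 - y*z - x
tr(b^-1 a^2 b a) = tr(a^2 b a) tr(b) - tr(a^2 b a b)   [inverse elimination on b] = x^2*y*z - x*y^2 - x*z^2 + x
tr(a^-1 b^-1 a^2 b) = tr(b^-1 a^2 b) tr(a) - tr(b^-1 a^2 b a)   [inverse elimination on a] = -x^2*y*z + x^3 + x*y^2 + x*z^2 - 3*x
tr(a^-2 b^-1 a^2 b) = tr(a^-1 b^-1 a^2 b) tr(a) - tr(a^-1 b^-1 a^2 b a)   [inverse elimination on a] = -x^3*y*z + x^4 + x^2*y^2 + x^2*z^2 - 4*x^2 + 2
tr(a^-1 b^-1 a^2 b a^-2) = tr(a^-2 b^-1 a^2 b) tr(a) - tr(a^-2 b^-1 a^2 b a)   [inverse elimination on a] = -x^4*y*z + x^5 + x^3*y^2 + x^3*z^2 + x^2*y*z - 5*x^3 - x*y^2 - x*z^2 + 5*x
tr(b^2 a^2) = tr(b) tr(a^2 b) - tr(a^2)   [square of b] = x*y*z - x^2 - y^2 + 2
tr(b a^3 b) = tr(a) tr(b^2 a^2) - tr(b^2 a)   [square of a] = x^2*y*z - x^3 - x*y^2 - y*z + 3*x
reduce: tr(b a^3 b a) = tr(a) tr(a b a b a) - tr(a b a b)   [square of a] = x^2*z^2 - x*y*z - x^2 - z^2 + 2
so tr(a^2 b a^-1 b a) = tr(b a^3 b) tr(a) - tr(b a^3 b a)   [inverse elimination on a] = x^3*y*z - x^4 - x^2*y^2 - x^2*z^2 + 4*x^2 + z^2 - 2
tr(b^2 a b a) = tr(b) tr(a b a b) - tr(a b a)   [square of b] = y*z^2 - x*z - y
reduce: tr(b^2 a b) = tr(b) tr(a b^2) - tr(a b)   [square of b] = y^2*z - x*y - z
tr(a b^2 a b a) = tr(a) tr(b^2 a b a) - tr(b^2 a b)   [square of a] = x*y*z^2 - x^2*z - y^2*z + z
tr(b a b a^3 b) = tr(a) tr(a b^2 a b a) - tr(a b^2 a b)   [square of a] = x^2*y*z^2 - x^3*z - x*y^2*z - y*z^2 + 2*x*z + y
so tr(b a b a b a) = tr(a b a b) tr(a b) - tr(b a)   [split at a repeated a] = z^3 - 3*z
so tr(a b a b a b a) = tr(a) tr(b a b a b a) - tr(b a b a b)   [square of a] = x*z^3 - y*z^2 - 2*x*z + y
reduce: tr(b a b a^3 b a) = tr(a) tr(a b a b a b a) - tr(a b a b a b)   [square of a] = x^2*z^3 - x*y*z^2 - 2*x^2*z - z^3 + x*y + 3*z
tr(a^2 b a^-1 b a b a) = tr(b a b a^3 b) tr(a) - tr(b a b a^3 b a)   [inverse elimination on a] = x^3*y*z^2 - x^4*z - x^2*y^2*z - x^2*z^3 + 4*x^2*z + z^3 - 3*z
reduce: tr(b^2 a b a b a) = tr(b) tr(a b a b a b) - tr(a b a b a)   [square of b] = y*z^3 - x*z^2 - 2*y*z + x
tr(b^2 a b a b) = tr(b) tr(b a b a b) - tr(b a b a)   [square of b] = y^2*z^2 - x*y*z - y^2 - z^2 + 2
tr(b a b a b a^2 b) = tr(a) tr(b^2 a b a b a) - tr(b^2 a b a b)   [square of a] = x*y*z^3 - x^2*z^2 - y^2*z^2 - x*y*z + x^2 + y^2 + z^2 - 2
so tr(b a b a b a b a) = tr(a b a b a b) tr(a b) - tr(b a b a)   [split at a repeated a] = z^4 - 4*z^2 + 2
tr(b a b a b a^2 b a) = tr(a) tr(b a b a b a b a) - tr(b a b a b a b)   [square of a] = x*z^4 - y*z^3 - 3*x*z^2 + 2*y*z + x
reduce: tr(a^2 b a^-1 b a b a b) = tr(b a b a b a^2 b) tr(a) - tr(b a b a b a^2 b a)   [inverse elimination on a] = x^2*y*z^3 - x^3*z^2 - x*y^2*z^2 - x*z^4 - x^2*y*z + y*z^3 + x^3 + x*y^2 + 4*x*z^2 - 2*y*z - 3*x
reduce: tr(b^-1 a^2 b a^-1 b a b a) = tr(a^2 b a^-1 b a b a) tr(b) - tr(a^2 b a^-1 b a b a b)   [inverse elimination on b] = x^3*y^2*z^2 - x^4*y*z - x^2*y^3*z - 2*x^2*y*z^3 + x^3*z^2 + x*y^2*z^2 + x*z^4 + 5*x^2*y*z - x^3 - x*y^2 - 4*x*z^2 - y*z + 3*x
tr(b a b a^-1 b^-1 a^2 b a^-1) = tr(b^-1 a^2 b a^-1 b a b) tr(a) - tr(b^-1 a^2 b a^-1 b a b a)   [inverse elimination on a] = -x^3*y^2*z^2 + 2*x^4*y*z + x^2*y^3*z + 2*x^2*y*z^3 - x^5 - x^3*y^2 - 2*x^3*z^2 - x*y^2*z^2 - x*z^4 - 5*x^2*y*z + 5*x^3 + x*y^2 + 5*x*z^2 + y*z - 5*x
so tr(b a^2 b^2 a b) = tr(b) tr(a^2 b^2 a b) - tr(a^2 b^2 a)   [square of b] = x*y^2*z^2 - 2*x^2*y*z - y^3*z + x^3 + x*y^2 + 2*y*z - 3*x
tr(a^2 b^2 a b a^-1 b) = tr(b a^2 b^2 a b) tr(a) - tr(b a^2 b^2 a b a)   [inverse elimination on a] = x^2*y^2*z^2 - 2*x^3*y*z - x*y^3*z - x*y*z^3 + x^4 + x^2*y^2 + x^2*z^2 + y^2*z^2 + 3*x*y*z - 4*x^2 - y^2 - z^2 + 2
tr(b a b a^-1 b^-1 a^2 b) = tr(a^2 b^2 a b a^-1) tr(b) - tr(a^2 b^2 a b a^-1 b)   [inverse elimination on b] = -x^2*y^2*z^2 + 2*x^3*y*z + x*y^3*z + x*y*z^3 - x^4 - x^2*y^2 - x^2*z^2 - 4*x*y*z + 4*x^2 + z^2 - 2
reduce: tr(a^-1 b^-1 a^2 b a^-2 b a b) = tr(b a b a^-1 b^-1 a^2 b a^-1) tr(a) - tr(b a b a^-1 b^-1 a^2 b)   [inverse elimination on a] = -x^4*y^2*z^2 + 2*x^5*y*z + x^3*y^3*z + 2*x^3*y*z^3 - x^6 - x^4*y^2 - 2*x^4*z^2 - x^2*z^4 - 7*x^3*y*z - x*y^3*z - x*y*z^3 + 6*x^4 + 2*x^2*y^2 + 6*x^2*z^2 + 5*x*y*z - 9*x^2 - z^2 + 2
so tr(b^-1 a^-1 b^-1 a^2 b a^-2 b a) = tr(a^-1 b^-1 a^2 b a^-2 b a) tr(b) - tr(a^-1 b^-1 a^2 b a^-2 b a b)   [inverse elimination on b] = x^4*y^2*z^2 - 2*x^5*y*z - x^3*y^3*z - 2*x^3*y*z^3 + x^6 + x^4*y^2 + 2*x^4*z^2 + x^2*z^4 + 7*x^3*y*z + x*y^3*z + x*y*z^3 - 6*x^4 - 2*x^2*y^2 - 6*x^2*z^2 - 5*x*y*z + 9*x^2 + y^2 + z^2 - 2
tr(a^-1 b^-1 a^2 b a^-2 b a^-1 b^-1) = tr(b^-1 a^-1 b^-1 a^2 b a^-2 b) tr(a) - tr(b^-1 a^-1 b^-1 a^2 b a^-2 b a)   [inverse elimination on a] = -x^4*y^2*z^2 + x^5*y*z + x^3*y^3*z + 2*x^3*y*z^3 - x^4*z^2 - x^2*z^4 - 6*x^3*y*z - x*y^3*z - x*y*z^3 + x^4 + x^2*y^2 + 5*x^2*z^2 + 5*x*y*z - 4*x^2 - y^2 - z^2 + 2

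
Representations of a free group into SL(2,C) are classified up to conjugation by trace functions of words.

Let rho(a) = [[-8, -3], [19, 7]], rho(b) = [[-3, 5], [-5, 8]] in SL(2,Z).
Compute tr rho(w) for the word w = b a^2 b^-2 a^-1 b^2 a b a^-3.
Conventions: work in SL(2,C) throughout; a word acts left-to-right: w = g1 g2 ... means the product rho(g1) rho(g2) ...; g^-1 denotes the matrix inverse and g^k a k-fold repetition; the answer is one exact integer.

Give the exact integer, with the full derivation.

-881387774

rho(b) = [[-3, 5], [-5, 8]]
... * rho(a) = [[-8, -3], [19, 7]]  ->  [[119, 44], [192, 71]]
... * rho(a) = [[-8, -3], [19, 7]]  ->  [[-116, -49], [-187, -79]]
... * rho(b^-1) = [[8, -5], [5, -3]]  ->  [[-1173, 727], [-1891, 1172]]
... * rho(b^-1) = [[8, -5], [5, -3]]  ->  [[-5749, 3684], [-9268, 5939]]
... * rho(a^-1) = [[7, 3], [-19, -8]]  ->  [[-110239, -46719], [-177717, -75316]]
... * rho(b) = [[-3, 5], [-5, 8]]  ->  [[564312, -924947], [909731, -1491113]]
... * rho(b) = [[-3, 5], [-5, 8]]  ->  [[2931799, -4578016], [4726372, -7380249]]
... * rho(a) = [[-8, -3], [19, 7]]  ->  [[-110436696, -40841509], [-178035707, -65840859]]
... * rho(b) = [[-3, 5], [-5, 8]]  ->  [[535517633, -878915552], [863311416, -1416905407]]
... * rho(a^-1) = [[7, 3], [-19, -8]]  ->  [[20448018919, 8637877315], [32964382645, 13925177504]]
... * rho(a^-1) = [[7, 3], [-19, -8]]  ->  [[-20983536552, -7758961763], [-33827694061, -12508272097]]
... * rho(a^-1) = [[7, 3], [-19, -8]]  ->  [[535517633, -878915552], [863311416, -1416905407]]
tr = 535517633 + -1416905407 = -881387774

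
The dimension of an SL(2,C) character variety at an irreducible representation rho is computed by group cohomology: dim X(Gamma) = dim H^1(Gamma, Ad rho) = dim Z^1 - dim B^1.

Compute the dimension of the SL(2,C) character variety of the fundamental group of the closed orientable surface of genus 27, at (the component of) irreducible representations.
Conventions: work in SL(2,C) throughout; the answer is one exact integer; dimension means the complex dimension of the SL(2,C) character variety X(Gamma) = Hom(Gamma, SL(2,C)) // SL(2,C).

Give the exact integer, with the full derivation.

156

Gamma = pi_1(Sigma_27) = < a_1, b_1, ..., a_27, b_27 | prod [a_i, b_i] > has 2g = 54 generators and 1 relator.
Unconstrained cocycle data is one sl_2 vector per generator (162 dimensions), cut by the relator condition d_2(z) = 0.
d_2 is surjective at irreducible rho (its cokernel H^2 is dual to H^0 = 0), so dim Z^1 = 162 - 3 = 159.
Coboundaries contribute dim B^1 = 3 (injective at irreducible rho).
dim H^1 = 159 - 3 = 156 = dim X.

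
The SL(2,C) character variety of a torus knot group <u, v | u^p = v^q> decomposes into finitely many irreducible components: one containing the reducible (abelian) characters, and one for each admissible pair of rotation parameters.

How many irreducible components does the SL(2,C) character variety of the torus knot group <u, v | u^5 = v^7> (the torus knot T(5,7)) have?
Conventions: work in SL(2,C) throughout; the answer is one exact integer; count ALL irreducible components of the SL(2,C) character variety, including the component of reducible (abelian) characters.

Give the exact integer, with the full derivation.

In the torus knot group T(5,7), u^5 = v^7 is central, so an irreducible representation sends it to +I or -I (Schur).
On an irreducible component, tr(u) is locked at 2*cos(pi*alpha/5) for some alpha in 1..4, and tr(v) at 2*cos(pi*beta/7) for some beta in 1..6.
The two central values (-1)^alpha I and (-1)^beta I must be the same matrix, so alpha and beta share a parity.
count pairs: odd alpha (2 choices) x odd beta (3), plus even alpha (2) x even beta (3): 2*3 + 2*3 = 12.
components with irreducible characters: 12; plus the single component of reducible (abelian) characters: total 13.

13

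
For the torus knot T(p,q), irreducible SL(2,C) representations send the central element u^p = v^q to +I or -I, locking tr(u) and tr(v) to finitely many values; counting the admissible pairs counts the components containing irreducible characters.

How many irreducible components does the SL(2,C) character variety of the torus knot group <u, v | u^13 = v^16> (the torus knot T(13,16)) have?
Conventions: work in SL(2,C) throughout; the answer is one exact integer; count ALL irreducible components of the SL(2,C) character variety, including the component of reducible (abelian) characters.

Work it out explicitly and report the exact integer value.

Gamma = < u, v | u^13 = v^16 > (torus knot T(13,16)); the central element u^13 = v^16 acts as +I or -I in any irreducible SL(2,C) representation.
On an irreducible component, tr(u) is locked at 2*cos(pi*alpha/13) for some alpha in 1..12, and tr(v) at 2*cos(pi*beta/16) for some beta in 1..15.
Consistency of u^13 = (-1)^alpha I with v^16 = (-1)^beta I forces alpha = beta (mod 2).
Enumerate parity-matched pairs: 6*8 odd-odd plus 6*7 even-even gives 90.
components with irreducible characters: 90; plus the single component of reducible (abelian) characters: total 91.

91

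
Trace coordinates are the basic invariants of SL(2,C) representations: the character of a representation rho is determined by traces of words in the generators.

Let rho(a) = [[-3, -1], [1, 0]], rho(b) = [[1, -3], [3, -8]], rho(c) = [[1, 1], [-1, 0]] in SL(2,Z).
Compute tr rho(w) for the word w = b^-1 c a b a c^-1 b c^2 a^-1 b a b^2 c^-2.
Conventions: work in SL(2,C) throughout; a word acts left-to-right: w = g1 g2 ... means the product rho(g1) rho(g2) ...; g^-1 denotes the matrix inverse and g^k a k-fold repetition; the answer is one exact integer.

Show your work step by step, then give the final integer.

5897590

rho(b^-1) = [[-8, 3], [-3, 1]]
... * rho(c) = [[1, 1], [-1, 0]]  ->  [[-11, -8], [-4, -3]]
... * rho(a) = [[-3, -1], [1, 0]]  ->  [[25, 11], [9, 4]]
... * rho(b) = [[1, -3], [3, -8]]  ->  [[58, -163], [21, -59]]
... * rho(a) = [[-3, -1], [1, 0]]  ->  [[-337, -58], [-122, -21]]
... * rho(c^-1) = [[0, -1], [1, 1]]  ->  [[-58, 279], [-21, 101]]
... * rho(b) = [[1, -3], [3, -8]]  ->  [[779, -2058], [282, -745]]
... * rho(c) = [[1, 1], [-1, 0]]  ->  [[2837, 779], [1027, 282]]
... * rho(c) = [[1, 1], [-1, 0]]  ->  [[2058, 2837], [745, 1027]]
... * rho(a^-1) = [[0, 1], [-1, -3]]  ->  [[-2837, -6453], [-1027, -2336]]
... * rho(b) = [[1, -3], [3, -8]]  ->  [[-22196, 60135], [-8035, 21769]]
... * rho(a) = [[-3, -1], [1, 0]]  ->  [[126723, 22196], [45874, 8035]]
... * rho(b) = [[1, -3], [3, -8]]  ->  [[193311, -557737], [69979, -201902]]
... * rho(b) = [[1, -3], [3, -8]]  ->  [[-1479900, 3881963], [-535727, 1405279]]
... * rho(c^-1) = [[0, -1], [1, 1]]  ->  [[3881963, 5361863], [1405279, 1941006]]
... * rho(c^-1) = [[0, -1], [1, 1]]  ->  [[5361863, 1479900], [1941006, 535727]]
tr = 5361863 + 535727 = 5897590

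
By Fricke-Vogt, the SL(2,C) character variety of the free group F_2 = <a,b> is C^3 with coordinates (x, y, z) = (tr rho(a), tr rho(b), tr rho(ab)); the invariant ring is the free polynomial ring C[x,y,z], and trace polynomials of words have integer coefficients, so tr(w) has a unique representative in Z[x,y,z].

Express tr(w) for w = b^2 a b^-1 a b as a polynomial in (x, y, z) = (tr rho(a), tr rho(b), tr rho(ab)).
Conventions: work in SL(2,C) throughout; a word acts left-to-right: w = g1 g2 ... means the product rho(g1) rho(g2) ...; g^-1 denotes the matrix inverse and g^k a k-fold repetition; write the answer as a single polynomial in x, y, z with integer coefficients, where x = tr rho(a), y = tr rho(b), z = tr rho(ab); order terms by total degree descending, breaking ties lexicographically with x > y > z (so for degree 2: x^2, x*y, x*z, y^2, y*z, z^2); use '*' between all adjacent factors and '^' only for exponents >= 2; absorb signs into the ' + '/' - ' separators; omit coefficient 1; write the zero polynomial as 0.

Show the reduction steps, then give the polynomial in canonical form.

trace(a b^2) = trace(b) * trace(a b) - trace(a)   [square of b] = y*z - x
trace(b^3 a) = trace(b) * trace(a b^2) - trace(a b)   [square of b] = y^2*z - x*y - z
trace(b^2) = trace(b) * trace(b) - trace(1)   [square of b] = y^2 - 2
reduce: trace(b^3) = trace(b) * trace(b^2) - trace(b)   [square of b] = y^3 - 3*y
so trace(a b^3 a) = trace(a) * trace(b^3 a) - trace(b^3)   [square of a] = x*y^2*z - x^2*y - y^3 - x*z + 3*y
so trace(a b a b) = trace(a b) * trace(a b) - trace(1)   [split at a repeated a] = z^2 - 2
so trace(a b a) = trace(a) * trace(b a) - trace(b)   [square of a] = x*z - y
reduce: trace(a b a b^2) = trace(b) * trace(a b a b) - trace(a b a)   [square of b] = y*z^2 - x*z - y
reduce: trace(a b^3 a b) = trace(b) * trace(a b a b^2) - trace(a b a b)   [square of b] = y^2*z^2 - x*y*z - y^2 - z^2 + 2
trace(b^2 a b^-1 a b) = trace(a b^3 a) * trace(b) - trace(a b^3 a b)   [inverse elimination on b] = x*y^3*z - x^2*y^2 - y^4 - y^2*z^2 + 4*y^2 + z^2 - 2

x*y^3*z - x^2*y^2 - y^4 - y^2*z^2 + 4*y^2 + z^2 - 2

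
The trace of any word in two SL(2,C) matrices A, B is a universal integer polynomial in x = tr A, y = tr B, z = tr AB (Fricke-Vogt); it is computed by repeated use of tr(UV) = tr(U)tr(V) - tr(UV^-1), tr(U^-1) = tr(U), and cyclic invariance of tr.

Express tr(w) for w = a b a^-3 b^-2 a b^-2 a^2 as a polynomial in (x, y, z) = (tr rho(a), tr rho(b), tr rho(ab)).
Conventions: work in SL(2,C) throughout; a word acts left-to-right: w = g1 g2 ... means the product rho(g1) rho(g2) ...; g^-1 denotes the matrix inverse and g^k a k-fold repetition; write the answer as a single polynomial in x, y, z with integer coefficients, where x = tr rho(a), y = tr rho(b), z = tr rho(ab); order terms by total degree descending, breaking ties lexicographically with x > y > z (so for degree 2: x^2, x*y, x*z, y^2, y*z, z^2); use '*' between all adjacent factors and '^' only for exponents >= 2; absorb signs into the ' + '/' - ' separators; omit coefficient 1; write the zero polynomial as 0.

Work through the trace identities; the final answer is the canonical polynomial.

and tr(a^2 b) = tr(a) * tr(b a) - tr(b) = x*z - y
next, tr(a^3 b) = tr(a) * tr(b a^2) - tr(b a) = x^2*z - x*y - z
tr(a^2) = tr(a) * tr(a) - tr(1) = x^2 - 2
tr(a^3) = tr(a) * tr(a^2) - tr(a) = x^3 - 3*x
and tr(b^2 a^3) = tr(b) * tr(a^3 b) - tr(a^3) = x^2*y*z - x^3 - x*y^2 - y*z + 3*x
tr(b^2 a) = tr(b) * tr(a b) - tr(a) = y*z - x
next, tr(b^2) = tr(b) * tr(b) - tr(1) = y^2 - 2
next, tr(b^2 a^2) = tr(a) * tr(b^2 a) - tr(b^2) = x*y*z - x^2 - y^2 + 2
tr(b a^4 b) = tr(a) * tr(b^2 a^3) - tr(b^2 a^2) = x^3*y*z - x^4 - x^2*y^2 - 2*x*y*z + 4*x^2 + y^2 - 2
and tr(b a b a) = tr(a b) * tr(a b) - tr(1) = z^2 - 2
tr(a b a b a) = tr(a) * tr(b a b a) - tr(b a b) = x*z^2 - y*z - x
tr(a^2 b a b a) = tr(a) * tr(a b a b a) - tr(a b a b) = x^2*z^2 - x*y*z - x^2 - z^2 + 2
tr(b a^4 b a) = tr(a) * tr(a^2 b a b a) - tr(a^2 b a b) = x^3*z^2 - x^2*y*z - x^3 - 2*x*z^2 + y*z + 3*x
tr(b a^4 b a^-1) = tr(b a^4 b) * tr(a) - tr(b a^4 b a) = x^4*y*z - x^5 - x^3*y^2 - x^3*z^2 - x^2*y*z + 5*x^3 + x*y^2 + 2*x*z^2 - y*z - 5*x
tr(a^4 b a^-2 b) = tr(b a^4 b a^-1) * tr(a) - tr(b a^4 b) = x^5*y*z - x^6 - x^4*y^2 - x^4*z^2 - 2*x^3*y*z + 6*x^4 + 2*x^2*y^2 + 2*x^2*z^2 + x*y*z - 9*x^2 - y^2 + 2
tr(a^-2 b^-1 a^4 b) = tr(a^4 b a^-2) * tr(b) - tr(a^4 b a^-2 b) = -x^5*y*z + x^6 + x^4*y^2 + x^4*z^2 + 2*x^3*y*z - 6*x^4 - 2*x^2*y^2 - 2*x^2*z^2 + 9*x^2 - 2
next, tr(a^-1 b^-1 a^4 b) = tr(a^4 b a^-1) * tr(b) - tr(a^4 b a^-1 b) = -x^4*y*z + x^5 + x^3*y^2 + x^3*z^2 + 2*x^2*y*z - 5*x^3 - 2*x*y^2 - 2*x*z^2 + 5*x
next, tr(a^3 b a^-3 b^-1 a) = tr(a^-2 b^-1 a^4 b) * tr(a) - tr(a^-2 b^-1 a^4 b a) = -x^6*y*z + x^7 + x^5*y^2 + x^5*z^2 + 3*x^4*y*z - 7*x^5 - 3*x^3*y^2 - 3*x^3*z^2 - 2*x^2*y*z + 14*x^3 + 2*x*y^2 + 2*x*z^2 - 7*x
and tr(b a^3 b a^-1) = tr(b a^3 b) * tr(a) - tr(b a^3 b a) = x^3*y*z - x^4 - x^2*y^2 - x^2*z^2 + 4*x^2 + z^2 - 2
next, tr(b^2 a b a) = tr(b) * tr(a b a b) - tr(a b a) = y*z^2 - x*z - y
tr(b^2 a b) = tr(b) * tr(b a b) - tr(b a) = y^2*z - x*y - z
and tr(a b^2 a b a) = tr(a) * tr(b^2 a b a) - tr(b^2 a b) = x*y*z^2 - x^2*z - y^2*z + z
and tr(b a b a^3 b) = tr(a) * tr(a b^2 a b a) - tr(a b^2 a b) = x^2*y*z^2 - x^3*z - x*y^2*z - y*z^2 + 2*x*z + y
and tr(b a b a b a) = tr(b a b a) * tr(b a) - tr(a b) = z^3 - 3*z
tr(b a b a b a^2) = tr(a) * tr(b a b a b a) - tr(b a b a b) = x*z^3 - y*z^2 - 2*x*z + y
and tr(b a b a^3 b a) = tr(a) * tr(b a b a b a^2) - tr(b a b a b a) = x^2*z^3 - x*y*z^2 - 2*x^2*z - z^3 + x*y + 3*z
and tr(b a b a^3 b a^-1) = tr(b a b a^3 b) * tr(a) - tr(b a b a^3 b a) = x^3*y*z^2 - x^4*z - x^2*y^2*z - x^2*z^3 + 4*x^2*z + z^3 - 3*z
and tr(a b a^3 b a^-2 b) = tr(b a b a^3 b a^-1) * tr(a) - tr(b a b a^3 b) = x^4*y*z^2 - x^5*z - x^3*y^2*z - x^3*z^3 - x^2*y*z^2 + 5*x^3*z + x*y^2*z + x*z^3 + y*z^2 - 5*x*z - y
and tr(b^-1 a b a^3 b a^-2) = tr(a b a^3 b a^-2) * tr(b) - tr(a b a^3 b a^-2 b) = -x^4*y*z^2 + x^5*z + 2*x^3*y^2*z + x^3*z^3 - x^4*y - x^2*y^3 - 5*x^3*z - x*y^2*z - x*z^3 + 4*x^2*y + 5*x*z - y
next, tr(b^-1 a b a^3 b a^-1) = tr(a b a^3 b a^-1) * tr(b) - tr(a b a^3 b a^-1 b) = -x^3*y*z^2 + x^4*z + 2*x^2*y^2*z + x^2*z^3 - x^3*y - x*y^3 - 4*x^2*z - y^2*z - z^3 + 3*x*y + 3*z
next, tr(a^3 b a^-3 b^-1 a b) = tr(b^-1 a b a^3 b a^-2) * tr(a) - tr(b^-1 a b a^3 b a^-1) = -x^5*y*z^2 + x^6*z + 2*x^4*y^2*z + x^4*z^3 - x^5*y - x^3*y^3 + x^3*y*z^2 - 6*x^4*z - 3*x^2*y^2*z - 2*x^2*z^3 + 5*x^3*y + x*y^3 + 9*x^2*z + y^2*z + z^3 - 4*x*y - 3*z
tr(a b^-1 a^3 b a^-3 b^-1) = tr(a^3 b a^-3 b^-1 a) * tr(b) - tr(a^3 b a^-3 b^-1 a b) = -x^6*y^2*z + x^7*y + x^5*y^3 + 2*x^5*y*z^2 - x^6*z + x^4*y^2*z - x^4*z^3 - 6*x^5*y - 2*x^3*y^3 - 4*x^3*y*z^2 + 6*x^4*z + x^2*y^2*z + 2*x^2*z^3 + 9*x^3*y + x*y^3 + 2*x*y*z^2 - 9*x^2*z - y^2*z - z^3 - 3*x*y + 3*z
tr(a^3 b a^-2 b) = tr(b a^3 b a^-1) * tr(a) - tr(b a^3 b) = x^4*y*z - x^5 - x^3*y^2 - x^3*z^2 - x^2*y*z + 5*x^3 + x*y^2 + x*z^2 + y*z - 5*x
next, tr(b^-1 a^3 b a^-2) = tr(a^3 b a^-2) * tr(b) - tr(a^3 b a^-2 b) = -x^4*y*z + x^5 + x^3*y^2 + x^3*z^2 + x^2*y*z - 5*x^3 - x*y^2 - x*z^2 + 5*x
and tr(a^3 b a^-3 b^-2 a b^-1) = tr(a b^-1 a^3 b a^-3 b^-1) * tr(b) - tr(a b^-1 a^3 b a^-3) = -x^6*y^3*z + x^7*y^2 + x^5*y^4 + 2*x^5*y^2*z^2 - x^6*y*z + x^4*y^3*z - x^4*y*z^3 - 6*x^5*y^2 - 2*x^3*y^4 - 4*x^3*y^2*z^2 + 7*x^4*y*z + x^2*y^3*z + 2*x^2*y*z^3 - x^5 + 8*x^3*y^2 - x^3*z^2 + x*y^4 + 2*x*y^2*z^2 - 10*x^2*y*z - y^3*z - y*z^3 + 5*x^3 - 2*x*y^2 + x*z^2 + 3*y*z - 5*x
and tr(a^3 b a^-3 b^-2 a) = tr(b^-1 a^4 b a^-3) * tr(b) - tr(b^-1 a^4 b a^-3 b) = -x^6*y^2*z + x^7*y + x^5*y^3 + x^5*y*z^2 + 3*x^4*y^2*z - 7*x^5*y - 3*x^3*y^3 - 3*x^3*y*z^2 - 2*x^2*y^2*z + 14*x^3*y + 2*x*y^3 + 2*x*y*z^2 - 7*x*y - z
tr(a b a^-3 b^-2 a b^-2 a^2) = tr(a^3 b a^-3 b^-2 a b^-1) * tr(b) - tr(a^3 b a^-3 b^-2 a) = -x^6*y^4*z + x^7*y^3 + x^5*y^5 + 2*x^5*y^3*z^2 + x^4*y^4*z - x^4*y^2*z^3 - x^7*y - 7*x^5*y^3 - x^5*y*z^2 - 2*x^3*y^5 - 4*x^3*y^3*z^2 + 4*x^4*y^2*z + x^2*y^4*z + 2*x^2*y^2*z^3 + 6*x^5*y + 11*x^3*y^3 + 2*x^3*y*z^2 + x*y^5 + 2*x*y^3*z^2 - 8*x^2*y^2*z - y^4*z - y^2*z^3 - 9*x^3*y - 4*x*y^3 - x*y*z^2 + 3*y^2*z + 2*x*y + z

-x^6*y^4*z + x^7*y^3 + x^5*y^5 + 2*x^5*y^3*z^2 + x^4*y^4*z - x^4*y^2*z^3 - x^7*y - 7*x^5*y^3 - x^5*y*z^2 - 2*x^3*y^5 - 4*x^3*y^3*z^2 + 4*x^4*y^2*z + x^2*y^4*z + 2*x^2*y^2*z^3 + 6*x^5*y + 11*x^3*y^3 + 2*x^3*y*z^2 + x*y^5 + 2*x*y^3*z^2 - 8*x^2*y^2*z - y^4*z - y^2*z^3 - 9*x^3*y - 4*x*y^3 - x*y*z^2 + 3*y^2*z + 2*x*y + z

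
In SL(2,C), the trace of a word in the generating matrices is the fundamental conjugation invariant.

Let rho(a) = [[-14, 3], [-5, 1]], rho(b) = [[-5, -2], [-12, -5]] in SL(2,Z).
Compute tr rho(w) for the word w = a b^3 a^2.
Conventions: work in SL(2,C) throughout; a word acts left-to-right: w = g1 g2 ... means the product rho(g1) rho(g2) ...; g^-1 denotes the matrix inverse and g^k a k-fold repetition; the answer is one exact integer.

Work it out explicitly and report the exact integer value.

614198

rho(a) = [[-14, 3], [-5, 1]]
... * rho(b) = [[-5, -2], [-12, -5]]  ->  [[34, 13], [13, 5]]
... * rho(b) = [[-5, -2], [-12, -5]]  ->  [[-326, -133], [-125, -51]]
... * rho(b) = [[-5, -2], [-12, -5]]  ->  [[3226, 1317], [1237, 505]]
... * rho(a) = [[-14, 3], [-5, 1]]  ->  [[-51749, 10995], [-19843, 4216]]
... * rho(a) = [[-14, 3], [-5, 1]]  ->  [[669511, -144252], [256722, -55313]]
tr = 669511 + -55313 = 614198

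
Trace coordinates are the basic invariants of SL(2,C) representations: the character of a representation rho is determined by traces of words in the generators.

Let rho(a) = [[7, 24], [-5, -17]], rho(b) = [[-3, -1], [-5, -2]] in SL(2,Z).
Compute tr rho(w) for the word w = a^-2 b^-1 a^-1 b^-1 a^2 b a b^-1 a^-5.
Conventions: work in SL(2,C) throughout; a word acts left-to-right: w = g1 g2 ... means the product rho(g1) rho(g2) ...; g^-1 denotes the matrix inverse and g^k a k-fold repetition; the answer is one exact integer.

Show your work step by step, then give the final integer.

rho(a^-1) = [[-17, -24], [5, 7]]
... * rho(a^-1) = [[-17, -24], [5, 7]]  ->  [[169, 240], [-50, -71]]
... * rho(b^-1) = [[-2, 1], [5, -3]]  ->  [[862, -551], [-255, 163]]
... * rho(a^-1) = [[-17, -24], [5, 7]]  ->  [[-17409, -24545], [5150, 7261]]
... * rho(b^-1) = [[-2, 1], [5, -3]]  ->  [[-87907, 56226], [26005, -16633]]
... * rho(a) = [[7, 24], [-5, -17]]  ->  [[-896479, -3065610], [265200, 906881]]
... * rho(a) = [[7, 24], [-5, -17]]  ->  [[9052697, 30599874], [-2678005, -9052177]]
... * rho(b) = [[-3, -1], [-5, -2]]  ->  [[-180157461, -70252445], [53294900, 20782359]]
... * rho(a) = [[7, 24], [-5, -17]]  ->  [[-909840002, -3129487499], [269152505, 925777497]]
... * rho(b^-1) = [[-2, 1], [5, -3]]  ->  [[-13827757491, 8478622495], [4090582475, -2508179986]]
... * rho(a^-1) = [[-17, -24], [5, 7]]  ->  [[277464989822, 391216537249], [-82080802005, -115731239302]]
... * rho(a^-1) = [[-17, -24], [5, 7]]  ->  [[-2760822140729, -3920643994985], [816717437575, 1159820573006]]
... * rho(a^-1) = [[-17, -24], [5, 7]]  ->  [[27330756417468, 38815223412601], [-8085093573745, -11482474490758]]
... * rho(a^-1) = [[-17, -24], [5, 7]]  ->  [[-270546742033951, -384231590131025], [80034218299875, 113664924334574]]
... * rho(a^-1) = [[-17, -24], [5, 7]]  ->  [[2678136663922042, 3803500677897649], [-792257089425005, -1125166768854982]]
tr = 2678136663922042 + -1125166768854982 = 1552969895067060

1552969895067060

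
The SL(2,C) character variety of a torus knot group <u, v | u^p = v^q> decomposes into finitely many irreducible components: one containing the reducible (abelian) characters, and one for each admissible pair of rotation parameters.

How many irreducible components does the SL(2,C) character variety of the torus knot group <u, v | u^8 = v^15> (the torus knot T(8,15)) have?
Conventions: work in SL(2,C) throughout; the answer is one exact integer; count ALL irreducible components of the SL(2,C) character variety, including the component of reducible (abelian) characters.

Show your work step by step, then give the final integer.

In the torus knot group T(8,15), u^8 = v^15 is central, so an irreducible representation sends it to +I or -I (Schur).
On an irreducible component, tr(u) is locked at 2*cos(pi*alpha/8) for some alpha in 1..7, and tr(v) at 2*cos(pi*beta/15) for some beta in 1..14.
u^8 = (-1)^alpha I and v^15 = (-1)^beta I must agree, so alpha and beta have equal parity.
count pairs: odd alpha (4 choices) x odd beta (7), plus even alpha (3) x even beta (7): 4*7 + 3*7 = 49.
components with irreducible characters: 49; plus the single component of reducible (abelian) characters: total 50.

50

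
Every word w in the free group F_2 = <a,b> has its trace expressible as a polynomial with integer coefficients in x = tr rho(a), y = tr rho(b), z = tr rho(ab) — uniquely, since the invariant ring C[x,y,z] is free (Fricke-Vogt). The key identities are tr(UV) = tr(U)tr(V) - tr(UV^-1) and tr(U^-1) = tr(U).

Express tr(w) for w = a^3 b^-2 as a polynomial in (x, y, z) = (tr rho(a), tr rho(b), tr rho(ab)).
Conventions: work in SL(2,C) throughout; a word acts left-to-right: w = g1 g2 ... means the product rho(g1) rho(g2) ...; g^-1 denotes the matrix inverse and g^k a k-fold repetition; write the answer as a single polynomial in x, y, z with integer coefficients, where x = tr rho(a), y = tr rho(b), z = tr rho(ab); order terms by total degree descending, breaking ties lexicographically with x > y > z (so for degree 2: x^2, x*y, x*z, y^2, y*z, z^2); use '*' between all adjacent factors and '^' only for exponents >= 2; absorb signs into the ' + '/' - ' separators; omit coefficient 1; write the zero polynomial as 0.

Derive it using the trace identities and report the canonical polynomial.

x^3*y^2 - x^2*y*z - x^3 - 2*x*y^2 + y*z + 3*x

trace(a^2) = trace(a) trace(a) - trace(1)   [square of a] = x^2 - 2
reduce: trace(a^3) = trace(a) trace(a^2) - trace(a)   [square of a] = x^3 - 3*x
trace(a b a) = trace(a) trace(b a) - trace(b)   [square of a] = x*z - y
so trace(a^3 b) = trace(a) trace(a b a) - trace(a b)   [square of a] = x^2*z - x*y - z
trace(a^3 b^-1) = trace(a^3) trace(b) - trace(a^3 b)   [inverse elimination on b] = x^3*y - x^2*z - 2*x*y + z
trace(a^3 b^-2) = trace(a^3 b^-1) trace(b) - trace(a^3)   [inverse elimination on b] = x^3*y^2 - x^2*y*z - x^3 - 2*x*y^2 + y*z + 3*x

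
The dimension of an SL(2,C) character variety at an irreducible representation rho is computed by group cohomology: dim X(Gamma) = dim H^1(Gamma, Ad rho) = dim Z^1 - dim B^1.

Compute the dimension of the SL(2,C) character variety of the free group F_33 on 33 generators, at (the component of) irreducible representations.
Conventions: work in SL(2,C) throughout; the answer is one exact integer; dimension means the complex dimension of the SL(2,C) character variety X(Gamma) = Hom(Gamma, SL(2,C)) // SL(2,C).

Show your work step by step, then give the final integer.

Here Gamma is free of rank 33 — no relator constrains a cocycle.
So Z^1 = (sl_2)^33 in full: dim Z^1 = 99.
dim B^1 = 3: the coboundary map is injective because an irreducible image has centralizer 0 in sl_2.
dim X = dim H^1 = dim Z^1 - dim B^1 = 99 - 3 = 96.

96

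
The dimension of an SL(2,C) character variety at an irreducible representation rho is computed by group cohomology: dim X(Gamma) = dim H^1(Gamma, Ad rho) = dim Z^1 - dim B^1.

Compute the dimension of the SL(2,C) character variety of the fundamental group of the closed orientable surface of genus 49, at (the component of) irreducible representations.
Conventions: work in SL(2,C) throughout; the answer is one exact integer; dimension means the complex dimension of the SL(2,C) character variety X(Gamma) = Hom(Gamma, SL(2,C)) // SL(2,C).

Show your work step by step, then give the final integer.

288

pi_1 of the closed genus-49 surface has 98 generators bound by the single product-of-commutators relator.
A cocycle assigns one sl_2 vector per generator subject to the relator condition d_2(z) = 0: dim of the unconstrained space is 3*2g = 294.
H^2 = coker(d_2) is dual to H^0 = 0 at irreducible rho (Poincare duality), so d_2 is onto: dim Z^1 = 291.
As always at irreducible rho, dim B^1 = 3.
dim X = dim H^1 = 291 - 3 = 288.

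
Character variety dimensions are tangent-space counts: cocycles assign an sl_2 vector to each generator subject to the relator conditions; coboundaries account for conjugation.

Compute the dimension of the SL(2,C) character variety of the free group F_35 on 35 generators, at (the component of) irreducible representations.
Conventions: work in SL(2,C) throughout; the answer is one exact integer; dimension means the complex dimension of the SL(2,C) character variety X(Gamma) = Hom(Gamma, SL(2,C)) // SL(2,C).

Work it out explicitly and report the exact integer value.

102

Gamma = F_35 has 35 generators and no relators.
So Z^1 = (sl_2)^35 in full: dim Z^1 = 105.
Irreducibility makes the coboundary map sl_2 -> Z^1 injective (trivial centralizer), so dim B^1 = 3.
dim H^1 = 105 - 3 = 102, which is dim X.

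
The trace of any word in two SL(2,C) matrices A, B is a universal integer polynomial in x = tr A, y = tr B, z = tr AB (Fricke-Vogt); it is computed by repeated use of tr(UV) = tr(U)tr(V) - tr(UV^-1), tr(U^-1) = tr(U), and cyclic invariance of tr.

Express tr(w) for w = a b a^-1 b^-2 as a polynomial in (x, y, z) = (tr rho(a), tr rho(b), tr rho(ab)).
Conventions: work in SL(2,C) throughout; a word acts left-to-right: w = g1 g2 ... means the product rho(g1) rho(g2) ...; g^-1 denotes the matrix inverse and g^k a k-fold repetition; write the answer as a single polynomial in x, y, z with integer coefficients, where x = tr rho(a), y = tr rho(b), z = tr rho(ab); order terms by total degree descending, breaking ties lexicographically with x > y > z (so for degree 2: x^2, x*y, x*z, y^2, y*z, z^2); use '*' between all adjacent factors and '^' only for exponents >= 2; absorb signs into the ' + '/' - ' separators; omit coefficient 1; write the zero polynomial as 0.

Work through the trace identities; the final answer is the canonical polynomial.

-x*y^2*z + x^2*y + y^3 + y*z^2 - 3*y

trace(b a b) = trace(b) trace(a b) - trace(a)   [square of b] = y*z - x
use: trace(b a b a) = trace(b a) trace(b a) - trace(1)   [split at a repeated b] = z^2 - 2
trace(a b a^-1 b) = trace(b a b) trace(a) - trace(b a b a)   [inverse elimination on a] = x*y*z - x^2 - z^2 + 2
trace(b^-1 a b a^-1) = trace(a b a^-1) trace(b) - trace(a b a^-1 b)   [inverse elimination on b] = -x*y*z + x^2 + y^2 + z^2 - 2
trace(a b a^-1 b^-2) = trace(b^-1 a b a^-1) trace(b) - trace(b^-1 a b a^-1 b)   [inverse elimination on b] = -x*y^2*z + x^2*y + y^3 + y*z^2 - 3*y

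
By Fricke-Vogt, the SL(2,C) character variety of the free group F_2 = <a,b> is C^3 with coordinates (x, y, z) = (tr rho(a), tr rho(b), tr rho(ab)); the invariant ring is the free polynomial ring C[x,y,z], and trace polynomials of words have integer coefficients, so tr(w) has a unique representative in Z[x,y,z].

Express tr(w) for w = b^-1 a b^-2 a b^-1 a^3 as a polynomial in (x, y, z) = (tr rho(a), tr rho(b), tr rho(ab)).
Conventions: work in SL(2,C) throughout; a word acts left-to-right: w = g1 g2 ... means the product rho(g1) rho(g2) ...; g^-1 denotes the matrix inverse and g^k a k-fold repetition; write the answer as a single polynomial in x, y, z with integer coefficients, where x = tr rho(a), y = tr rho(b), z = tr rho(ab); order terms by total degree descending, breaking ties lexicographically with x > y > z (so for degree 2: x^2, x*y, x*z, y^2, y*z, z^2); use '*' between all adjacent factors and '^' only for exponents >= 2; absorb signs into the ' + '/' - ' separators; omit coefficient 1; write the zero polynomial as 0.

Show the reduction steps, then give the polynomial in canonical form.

tr(a^2) = tr(a) tr(a) - tr(1) = x^2 - 2
tr(a^3) = tr(a) tr(a^2) - tr(a) = x^3 - 3*x
apply: tr(a^4) = tr(a) tr(a^3) - tr(a^2) = x^4 - 4*x^2 + 2
tr(a^5) = tr(a) tr(a^4) - tr(a^3) = x^5 - 5*x^3 + 5*x
tr(b a^2) = tr(a) tr(b a) - tr(b) = x*z - y
use: tr(a^2 b a) = tr(a) tr(b a^2) - tr(b a) = x^2*z - x*y - z
use: tr(a b a^3) = tr(a) tr(a^2 b a) - tr(a^2 b) = x^3*z - x^2*y - 2*x*z + y
tr(a^5 b) = tr(a) tr(a b a^3) - tr(a b a^2) = x^4*z - x^3*y - 3*x^2*z + 2*x*y + z
tr(a b^-1 a^4) = tr(a^5) tr(b) - tr(a^5 b) = x^5*y - x^4*z - 4*x^3*y + 3*x^2*z + 3*x*y - z
tr(b a b a) = tr(a b) tr(a b) - tr(1)   [split at repeated a] = z^2 - 2
use: tr(b a b) = tr(b) tr(a b) - tr(a) = y*z - x
apply: tr(a b a b a) = tr(a) tr(b a b a) - tr(b a b) = x*z^2 - y*z - x
tr(b a b a^3) = tr(a) tr(a b a b a) - tr(a b a b) = x^2*z^2 - x*y*z - x^2 - z^2 + 2
apply: tr(a^4 b a b) = tr(a) tr(b a b a^3) - tr(b a b a^2) = x^3*z^2 - x^2*y*z - x^3 - 2*x*z^2 + y*z + 3*x
tr(a b^-1 a^4 b) = tr(a^4 b a) tr(b) - tr(a^4 b a b) = x^4*y*z - x^3*y^2 - x^3*z^2 - 2*x^2*y*z + x^3 + 2*x*y^2 + 2*x*z^2 - 3*x
tr(b^-1 a b^-1 a^4) = tr(a b^-1 a^4) tr(b) - tr(a b^-1 a^4 b) = x^5*y^2 - 2*x^4*y*z - 3*x^3*y^2 + x^3*z^2 + 5*x^2*y*z - x^3 + x*y^2 - 2*x*z^2 - y*z + 3*x
use: tr(a b^-2 a b^-1 a^3) = tr(b^-1 a b^-1 a^4) tr(b) - tr(b^-1 a b^-1 a^4 b) = x^5*y^3 - 2*x^4*y^2*z - x^5*y - 3*x^3*y^3 + x^3*y*z^2 + x^4*z + 5*x^2*y^2*z + 3*x^3*y + x*y^3 - 2*x*y*z^2 - 3*x^2*z - y^2*z + z
apply: tr(b a^2 b) = tr(b) tr(a^2 b) - tr(a^2) = x*y*z - x^2 - y^2 + 2
tr(b a^2 b a^2) = tr(a) tr(b a^2 b a) - tr(b a^2 b) = x^2*z^2 - 2*x*y*z + y^2 - 2
tr(a^3 b a^2 b) = tr(a) tr(b a^2 b a^2) - tr(b a^2 b a) = x^3*z^2 - 2*x^2*y*z + x*y^2 - x*z^2 + y*z - x
apply: tr(a b^-1 a^3 b a) = tr(a^3 b a^2) tr(b) - tr(a^3 b a^2 b) = x^4*y*z - x^3*y^2 - x^3*z^2 - x^2*y*z + x*y^2 + x*z^2 + x
tr(b a b a b a) = tr(a b a b) tr(a b) - tr(b a)   [split at repeated a] = z^3 - 3*z
apply: tr(b a b a b) = tr(b) tr(a b a b) - tr(a b a) = y*z^2 - x*z - y
apply: tr(b a b a b a^2) = tr(a) tr(b a b a b a) - tr(b a b a b) = x*z^3 - y*z^2 - 2*x*z + y
tr(a^3 b a b a b) = tr(a) tr(b a b a b a^2) - tr(b a b a b a) = x^2*z^3 - x*y*z^2 - 2*x^2*z - z^3 + x*y + 3*z
tr(a b^-1 a^3 b a b) = tr(a^3 b a b a) tr(b) - tr(a^3 b a b a b) = x^3*y*z^2 - x^2*y^2*z - x^2*z^3 - x^3*y - x*y*z^2 + 2*x^2*z + y^2*z + z^3 + 2*x*y - 3*z
apply: tr(a b^-1 a^3 b a b^-1) = tr(a b^-1 a^3 b a) tr(b) - tr(a b^-1 a^3 b a b) = x^4*y^2*z - x^3*y^3 - 2*x^3*y*z^2 + x^2*z^3 + x^3*y + x*y^3 + 2*x*y*z^2 - 2*x^2*z - y^2*z - z^3 - x*y + 3*z
use: tr(a b^-2 a b^-1 a^3 b) = tr(a b^-1 a^3 b a b^-1) tr(b) - tr(a b^-1 a^3 b a) = x^4*y^3*z - x^3*y^4 - 2*x^3*y^2*z^2 - x^4*y*z + x^2*y*z^3 + 2*x^3*y^2 + x^3*z^2 + x*y^4 + 2*x*y^2*z^2 - x^2*y*z - y^3*z - y*z^3 - 2*x*y^2 - x*z^2 + 3*y*z - x
apply: tr(b^-1 a b^-2 a b^-1 a^3) = tr(a b^-2 a b^-1 a^3) tr(b) - tr(a b^-2 a b^-1 a^3 b) = x^5*y^4 - 3*x^4*y^3*z - x^5*y^2 - 2*x^3*y^4 + 3*x^3*y^2*z^2 + 2*x^4*y*z + 5*x^2*y^3*z - x^2*y*z^3 + x^3*y^2 - x^3*z^2 - 4*x*y^2*z^2 - 2*x^2*y*z + y*z^3 + 2*x*y^2 + x*z^2 - 2*y*z + x

x^5*y^4 - 3*x^4*y^3*z - x^5*y^2 - 2*x^3*y^4 + 3*x^3*y^2*z^2 + 2*x^4*y*z + 5*x^2*y^3*z - x^2*y*z^3 + x^3*y^2 - x^3*z^2 - 4*x*y^2*z^2 - 2*x^2*y*z + y*z^3 + 2*x*y^2 + x*z^2 - 2*y*z + x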